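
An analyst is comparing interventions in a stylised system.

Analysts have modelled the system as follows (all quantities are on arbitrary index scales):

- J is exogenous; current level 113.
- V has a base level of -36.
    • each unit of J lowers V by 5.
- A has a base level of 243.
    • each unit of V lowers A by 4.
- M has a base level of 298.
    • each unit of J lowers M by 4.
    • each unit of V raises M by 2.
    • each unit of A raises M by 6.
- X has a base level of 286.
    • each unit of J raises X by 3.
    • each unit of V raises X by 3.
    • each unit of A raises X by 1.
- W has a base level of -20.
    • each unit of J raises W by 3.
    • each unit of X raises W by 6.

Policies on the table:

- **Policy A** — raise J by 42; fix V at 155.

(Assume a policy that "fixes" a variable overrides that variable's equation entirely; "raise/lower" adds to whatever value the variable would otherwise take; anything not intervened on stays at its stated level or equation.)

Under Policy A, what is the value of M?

-2274

Policy A (J + 42, V := 155):
  J = 113 + 42 = 155
  V = 155
  A = 243 − 4·155 = -377
  M = 298 − 4·155 + 2·155 + 6·(-377) = -2274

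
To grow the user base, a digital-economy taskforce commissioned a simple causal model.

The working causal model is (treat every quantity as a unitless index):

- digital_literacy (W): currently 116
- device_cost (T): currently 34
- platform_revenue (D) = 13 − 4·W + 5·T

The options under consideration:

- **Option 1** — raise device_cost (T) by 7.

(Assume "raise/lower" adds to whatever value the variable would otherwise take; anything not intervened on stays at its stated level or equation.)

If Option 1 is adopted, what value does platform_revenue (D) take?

Option 1 (T + 7):
  W = 116
  T = 34 + 7 = 41
  D = 13 − 4·116 + 5·41 = -246

-246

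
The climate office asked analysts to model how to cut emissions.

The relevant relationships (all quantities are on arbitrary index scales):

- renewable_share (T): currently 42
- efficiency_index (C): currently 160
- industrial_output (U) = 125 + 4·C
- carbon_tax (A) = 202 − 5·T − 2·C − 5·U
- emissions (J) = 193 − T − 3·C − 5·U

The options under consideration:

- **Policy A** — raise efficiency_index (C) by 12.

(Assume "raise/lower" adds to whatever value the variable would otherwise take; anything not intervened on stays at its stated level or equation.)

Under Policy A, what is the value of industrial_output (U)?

Policy A (C + 12):
  C = 160 + 12 = 172
  U = 125 + 4·172 = 813

813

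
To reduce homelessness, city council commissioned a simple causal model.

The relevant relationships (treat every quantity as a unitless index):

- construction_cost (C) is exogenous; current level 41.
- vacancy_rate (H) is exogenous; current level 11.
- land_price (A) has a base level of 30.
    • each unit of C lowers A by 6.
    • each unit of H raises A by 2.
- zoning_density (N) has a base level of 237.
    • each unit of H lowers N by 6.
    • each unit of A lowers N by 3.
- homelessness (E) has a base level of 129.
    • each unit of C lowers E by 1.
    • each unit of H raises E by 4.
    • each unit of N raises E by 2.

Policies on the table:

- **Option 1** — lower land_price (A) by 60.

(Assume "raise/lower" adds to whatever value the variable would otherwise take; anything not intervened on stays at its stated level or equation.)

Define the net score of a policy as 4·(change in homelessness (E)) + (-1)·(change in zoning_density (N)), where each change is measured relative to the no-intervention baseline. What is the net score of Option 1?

Baseline:
  C = 41
  H = 11
  A = 30 − 6·41 + 2·11 = -194
  N = 237 − 6·11 − 3·(-194) = 753
  E = 129 − 41 + 4·11 + 2·753 = 1638
Option 1 (A − 60):
  C = 41
  H = 11
  A = 30 − 6·41 + 2·11 (−60 from intervention) = -254
  N = 237 − 6·11 − 3·(-254) = 933
  E = 129 − 41 + 4·11 + 2·933 = 1998
ΔE = 1998 − 1638 = 360; ΔN = 933 − 753 = 180
Score = 4·360 + (-1)·180 = 1260

1260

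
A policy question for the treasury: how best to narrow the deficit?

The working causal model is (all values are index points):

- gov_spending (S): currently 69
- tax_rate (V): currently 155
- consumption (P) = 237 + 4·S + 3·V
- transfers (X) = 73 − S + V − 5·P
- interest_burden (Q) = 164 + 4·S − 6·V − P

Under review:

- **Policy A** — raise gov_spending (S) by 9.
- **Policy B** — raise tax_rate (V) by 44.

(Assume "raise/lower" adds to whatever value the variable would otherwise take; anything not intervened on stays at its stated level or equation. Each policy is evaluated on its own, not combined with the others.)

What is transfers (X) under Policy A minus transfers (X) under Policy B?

Policy A (S + 9):
  S = 69 + 9 = 78
  V = 155
  P = 237 + 4·78 + 3·155 = 1014
  X = 73 − 78 + 155 − 5·1014 = -4920
Policy B (V + 44):
  S = 69
  V = 155 + 44 = 199
  P = 237 + 4·69 + 3·199 = 1110
  X = 73 − 69 + 199 − 5·1110 = -5347
X: -4920 − (-5347) = 427

427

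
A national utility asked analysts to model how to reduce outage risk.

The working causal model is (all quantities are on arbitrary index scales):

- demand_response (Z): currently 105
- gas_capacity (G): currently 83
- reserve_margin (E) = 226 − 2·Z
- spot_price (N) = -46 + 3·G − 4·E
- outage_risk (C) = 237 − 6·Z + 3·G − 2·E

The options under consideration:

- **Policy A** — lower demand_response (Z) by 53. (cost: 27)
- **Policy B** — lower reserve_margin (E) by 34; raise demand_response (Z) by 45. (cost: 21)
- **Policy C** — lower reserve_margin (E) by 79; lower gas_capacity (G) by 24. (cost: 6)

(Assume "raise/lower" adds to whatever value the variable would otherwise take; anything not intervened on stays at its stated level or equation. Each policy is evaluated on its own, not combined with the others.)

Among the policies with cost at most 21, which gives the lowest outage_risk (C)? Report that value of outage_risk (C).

-198

Policy B (E − 34, Z + 45):
  Z = 105 + 45 = 150
  G = 83
  E = 226 − 2·150 (−34 from intervention) = -108
  C = 237 − 6·150 + 3·83 − 2·(-108) = -198
Policy C (E − 79, G − 24):
  Z = 105
  G = 83 − 24 = 59
  E = 226 − 2·105 (−79 from intervention) = -63
  C = 237 − 6·105 + 3·59 − 2·(-63) = -90
Comparing — Policy B: C=-198, Policy C: C=-90. Lowest is -198 (Policy B).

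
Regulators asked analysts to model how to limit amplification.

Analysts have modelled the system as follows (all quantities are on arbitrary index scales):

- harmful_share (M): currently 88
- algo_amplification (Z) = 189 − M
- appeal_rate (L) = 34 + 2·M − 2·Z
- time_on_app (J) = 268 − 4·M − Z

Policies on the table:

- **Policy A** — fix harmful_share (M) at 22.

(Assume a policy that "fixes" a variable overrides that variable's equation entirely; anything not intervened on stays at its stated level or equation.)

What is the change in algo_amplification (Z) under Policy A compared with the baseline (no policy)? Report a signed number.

Baseline:
  M = 88
  Z = 189 − 88 = 101
Policy A (M := 22):
  M = 22
  Z = 189 − 22 = 167
Change in Z: 167 − 101 = 66

66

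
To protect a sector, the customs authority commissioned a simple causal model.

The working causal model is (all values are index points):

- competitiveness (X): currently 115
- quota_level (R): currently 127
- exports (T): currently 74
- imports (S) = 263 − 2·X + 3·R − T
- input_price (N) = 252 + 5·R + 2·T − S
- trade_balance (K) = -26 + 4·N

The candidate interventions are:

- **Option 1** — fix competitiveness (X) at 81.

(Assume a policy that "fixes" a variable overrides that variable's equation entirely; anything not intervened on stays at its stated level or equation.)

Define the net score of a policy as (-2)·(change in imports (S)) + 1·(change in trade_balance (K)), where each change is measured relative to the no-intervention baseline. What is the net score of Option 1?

Baseline:
  X = 115
  R = 127
  T = 74
  S = 263 − 2·115 + 3·127 − 74 = 340
  N = 252 + 5·127 + 2·74 − 340 = 695
  K = -26 + 4·695 = 2754
Option 1 (X := 81):
  X = 81
  R = 127
  T = 74
  S = 263 − 2·81 + 3·127 − 74 = 408
  N = 252 + 5·127 + 2·74 − 408 = 627
  K = -26 + 4·627 = 2482
ΔS = 408 − 340 = 68; ΔK = 2482 − 2754 = -272
Score = (-2)·68 + 1·(-272) = -408

-408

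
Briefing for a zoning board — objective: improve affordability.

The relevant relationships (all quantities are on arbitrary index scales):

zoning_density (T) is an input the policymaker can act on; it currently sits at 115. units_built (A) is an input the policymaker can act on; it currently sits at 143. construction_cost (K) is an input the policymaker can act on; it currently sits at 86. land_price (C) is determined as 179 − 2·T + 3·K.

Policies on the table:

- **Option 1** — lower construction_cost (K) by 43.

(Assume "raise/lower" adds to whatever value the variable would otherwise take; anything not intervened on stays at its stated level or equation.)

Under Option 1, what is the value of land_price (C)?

78

Option 1 (K − 43):
  T = 115
  K = 86 − 43 = 43
  C = 179 − 2·115 + 3·43 = 78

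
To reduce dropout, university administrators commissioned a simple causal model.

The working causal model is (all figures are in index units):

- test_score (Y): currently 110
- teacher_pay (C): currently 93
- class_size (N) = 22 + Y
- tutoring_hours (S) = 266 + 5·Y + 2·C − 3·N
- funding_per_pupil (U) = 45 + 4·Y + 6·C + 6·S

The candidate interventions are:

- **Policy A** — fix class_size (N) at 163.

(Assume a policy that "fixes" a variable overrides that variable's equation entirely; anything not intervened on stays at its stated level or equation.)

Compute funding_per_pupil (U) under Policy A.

4121

Policy A (N := 163):
  Y = 110
  C = 93
  N = 163
  S = 266 + 5·110 + 2·93 − 3·163 = 513
  U = 45 + 4·110 + 6·93 + 6·513 = 4121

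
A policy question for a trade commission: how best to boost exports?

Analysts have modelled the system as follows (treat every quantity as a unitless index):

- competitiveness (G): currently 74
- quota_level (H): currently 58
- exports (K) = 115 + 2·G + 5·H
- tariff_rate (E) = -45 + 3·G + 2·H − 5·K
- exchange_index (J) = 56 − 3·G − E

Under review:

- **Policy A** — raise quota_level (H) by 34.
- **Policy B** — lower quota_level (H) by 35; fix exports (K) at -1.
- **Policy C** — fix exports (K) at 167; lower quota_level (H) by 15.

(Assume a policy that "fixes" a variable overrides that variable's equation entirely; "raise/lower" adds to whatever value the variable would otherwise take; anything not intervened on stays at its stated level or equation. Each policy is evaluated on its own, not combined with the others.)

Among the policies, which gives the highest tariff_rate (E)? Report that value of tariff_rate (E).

228

Policy A (H + 34):
  G = 74
  H = 58 + 34 = 92
  K = 115 + 2·74 + 5·92 = 723
  E = -45 + 3·74 + 2·92 − 5·723 = -3254
Policy B (H − 35, K := -1):
  G = 74
  H = 58 − 35 = 23
  K = -1
  E = -45 + 3·74 + 2·23 − 5·(-1) = 228
Policy C (K := 167, H − 15):
  G = 74
  H = 58 − 15 = 43
  K = 167
  E = -45 + 3·74 + 2·43 − 5·167 = -572
Comparing — Policy A: E=-3254, Policy B: E=228, Policy C: E=-572. Highest is 228 (Policy B).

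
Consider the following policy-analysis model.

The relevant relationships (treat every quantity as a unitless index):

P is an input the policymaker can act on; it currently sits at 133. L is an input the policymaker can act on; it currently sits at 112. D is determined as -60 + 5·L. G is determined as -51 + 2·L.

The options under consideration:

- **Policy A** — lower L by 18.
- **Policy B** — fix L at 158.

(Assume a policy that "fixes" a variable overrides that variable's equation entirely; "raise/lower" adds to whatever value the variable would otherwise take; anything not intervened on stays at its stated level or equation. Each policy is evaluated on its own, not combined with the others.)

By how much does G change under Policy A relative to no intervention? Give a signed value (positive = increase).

Baseline:
  L = 112
  G = -51 + 2·112 = 173
Policy A (L − 18):
  L = 112 − 18 = 94
  G = -51 + 2·94 = 137
Change in G: 137 − 173 = -36

-36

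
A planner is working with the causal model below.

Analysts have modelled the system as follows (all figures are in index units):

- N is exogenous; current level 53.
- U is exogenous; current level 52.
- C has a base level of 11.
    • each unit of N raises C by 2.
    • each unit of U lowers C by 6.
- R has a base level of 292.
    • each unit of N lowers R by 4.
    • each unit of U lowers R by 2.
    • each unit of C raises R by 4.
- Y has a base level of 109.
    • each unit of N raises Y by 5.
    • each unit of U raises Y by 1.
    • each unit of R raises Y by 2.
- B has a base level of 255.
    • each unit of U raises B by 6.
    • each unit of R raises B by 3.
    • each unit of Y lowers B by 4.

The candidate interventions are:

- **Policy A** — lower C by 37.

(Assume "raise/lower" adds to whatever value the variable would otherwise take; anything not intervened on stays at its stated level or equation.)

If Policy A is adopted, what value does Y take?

-1478

Policy A (C − 37):
  N = 53
  U = 52
  C = 11 + 2·53 − 6·52 (−37 from intervention) = -232
  R = 292 − 4·53 − 2·52 + 4·(-232) = -952
  Y = 109 + 5·53 + 52 + 2·(-952) = -1478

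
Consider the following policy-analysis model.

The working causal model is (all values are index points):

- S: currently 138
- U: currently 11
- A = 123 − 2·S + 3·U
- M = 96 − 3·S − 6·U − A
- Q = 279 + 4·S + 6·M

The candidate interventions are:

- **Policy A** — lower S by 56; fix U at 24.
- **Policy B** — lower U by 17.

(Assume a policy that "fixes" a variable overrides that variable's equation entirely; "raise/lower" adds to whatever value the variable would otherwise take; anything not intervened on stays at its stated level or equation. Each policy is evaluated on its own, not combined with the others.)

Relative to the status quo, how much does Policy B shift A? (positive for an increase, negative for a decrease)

-51

Baseline:
  S = 138
  U = 11
  A = 123 − 2·138 + 3·11 = -120
Policy B (U − 17):
  S = 138
  U = 11 − 17 = -6
  A = 123 − 2·138 + 3·(-6) = -171
Change in A: -171 − (-120) = -51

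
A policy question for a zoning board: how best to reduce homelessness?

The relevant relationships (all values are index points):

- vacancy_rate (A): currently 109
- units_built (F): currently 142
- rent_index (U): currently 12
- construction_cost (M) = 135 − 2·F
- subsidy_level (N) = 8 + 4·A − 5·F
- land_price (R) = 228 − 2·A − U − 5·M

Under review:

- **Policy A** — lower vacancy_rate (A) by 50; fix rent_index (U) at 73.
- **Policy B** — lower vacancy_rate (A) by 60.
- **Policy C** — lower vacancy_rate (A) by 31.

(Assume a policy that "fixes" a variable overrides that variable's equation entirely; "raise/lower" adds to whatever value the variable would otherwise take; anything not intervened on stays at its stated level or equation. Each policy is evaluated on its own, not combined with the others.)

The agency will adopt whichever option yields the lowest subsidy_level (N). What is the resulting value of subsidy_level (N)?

Policy A (A − 50, U := 73):
  A = 109 − 50 = 59
  F = 142
  N = 8 + 4·59 − 5·142 = -466
Policy B (A − 60):
  A = 109 − 60 = 49
  F = 142
  N = 8 + 4·49 − 5·142 = -506
Policy C (A − 31):
  A = 109 − 31 = 78
  F = 142
  N = 8 + 4·78 − 5·142 = -390
Comparing — Policy A: N=-466, Policy B: N=-506, Policy C: N=-390. Lowest is -506 (Policy B).

-506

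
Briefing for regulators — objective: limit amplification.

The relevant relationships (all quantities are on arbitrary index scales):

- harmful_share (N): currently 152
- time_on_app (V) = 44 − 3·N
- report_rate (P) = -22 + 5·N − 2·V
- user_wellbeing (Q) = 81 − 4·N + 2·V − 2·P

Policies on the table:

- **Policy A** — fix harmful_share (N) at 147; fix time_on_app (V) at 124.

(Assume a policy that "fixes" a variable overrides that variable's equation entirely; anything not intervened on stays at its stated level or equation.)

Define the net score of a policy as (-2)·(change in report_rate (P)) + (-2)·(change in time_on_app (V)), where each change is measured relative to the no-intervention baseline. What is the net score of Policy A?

Baseline:
  N = 152
  V = 44 − 3·152 = -412
  P = -22 + 5·152 − 2·(-412) = 1562
Policy A (N := 147, V := 124):
  N = 147
  V = 124
  P = -22 + 5·147 − 2·124 = 465
ΔP = 465 − 1562 = -1097; ΔV = 124 − (-412) = 536
Score = (-2)·(-1097) + (-2)·536 = 1122

1122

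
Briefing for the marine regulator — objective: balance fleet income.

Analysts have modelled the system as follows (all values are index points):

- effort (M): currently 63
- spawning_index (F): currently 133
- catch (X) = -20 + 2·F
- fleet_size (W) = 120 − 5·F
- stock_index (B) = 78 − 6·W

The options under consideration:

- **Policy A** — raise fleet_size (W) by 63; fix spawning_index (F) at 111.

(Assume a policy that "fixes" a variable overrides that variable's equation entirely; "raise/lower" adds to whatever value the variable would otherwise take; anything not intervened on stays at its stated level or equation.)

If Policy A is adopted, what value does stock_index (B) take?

Policy A (W + 63, F := 111):
  F = 111
  W = 120 − 5·111 (+63 from intervention) = -372
  B = 78 − 6·(-372) = 2310

2310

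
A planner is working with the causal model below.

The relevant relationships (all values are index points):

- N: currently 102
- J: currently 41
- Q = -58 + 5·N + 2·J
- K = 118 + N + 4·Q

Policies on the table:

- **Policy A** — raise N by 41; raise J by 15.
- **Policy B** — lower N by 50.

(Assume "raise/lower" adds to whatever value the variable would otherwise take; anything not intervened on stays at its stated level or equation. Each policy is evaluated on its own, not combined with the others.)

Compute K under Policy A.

Policy A (N + 41, J + 15):
  N = 102 + 41 = 143
  J = 41 + 15 = 56
  Q = -58 + 5·143 + 2·56 = 769
  K = 118 + 143 + 4·769 = 3337

3337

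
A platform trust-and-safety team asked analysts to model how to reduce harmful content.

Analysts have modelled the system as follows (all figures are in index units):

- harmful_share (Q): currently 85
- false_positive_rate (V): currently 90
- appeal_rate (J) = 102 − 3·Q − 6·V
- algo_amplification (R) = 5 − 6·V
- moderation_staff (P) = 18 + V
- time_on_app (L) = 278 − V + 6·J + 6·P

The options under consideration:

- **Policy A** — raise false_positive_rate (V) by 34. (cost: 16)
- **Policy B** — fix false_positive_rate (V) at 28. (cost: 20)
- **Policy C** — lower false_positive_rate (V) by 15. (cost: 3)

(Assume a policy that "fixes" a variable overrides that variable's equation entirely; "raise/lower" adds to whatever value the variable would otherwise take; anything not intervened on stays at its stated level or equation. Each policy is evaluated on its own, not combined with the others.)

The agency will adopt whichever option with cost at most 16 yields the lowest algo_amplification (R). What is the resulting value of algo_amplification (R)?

Policy A (V + 34):
  V = 90 + 34 = 124
  R = 5 − 6·124 = -739
Policy C (V − 15):
  V = 90 − 15 = 75
  R = 5 − 6·75 = -445
Comparing — Policy A: R=-739, Policy C: R=-445. Lowest is -739 (Policy A).

-739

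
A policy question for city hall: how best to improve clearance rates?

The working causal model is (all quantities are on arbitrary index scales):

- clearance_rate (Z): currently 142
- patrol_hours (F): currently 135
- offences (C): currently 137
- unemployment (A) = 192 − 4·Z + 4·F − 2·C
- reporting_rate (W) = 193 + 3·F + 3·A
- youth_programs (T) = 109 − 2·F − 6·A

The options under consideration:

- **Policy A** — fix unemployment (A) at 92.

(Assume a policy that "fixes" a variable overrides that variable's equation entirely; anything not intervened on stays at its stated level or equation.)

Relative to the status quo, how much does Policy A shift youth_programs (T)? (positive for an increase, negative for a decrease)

Baseline:
  Z = 142
  F = 135
  C = 137
  A = 192 − 4·142 + 4·135 − 2·137 = -110
  T = 109 − 2·135 − 6·(-110) = 499
Policy A (A := 92):
  Z = 142
  F = 135
  C = 137
  A = 92
  T = 109 − 2·135 − 6·92 = -713
Change in T: -713 − 499 = -1212

-1212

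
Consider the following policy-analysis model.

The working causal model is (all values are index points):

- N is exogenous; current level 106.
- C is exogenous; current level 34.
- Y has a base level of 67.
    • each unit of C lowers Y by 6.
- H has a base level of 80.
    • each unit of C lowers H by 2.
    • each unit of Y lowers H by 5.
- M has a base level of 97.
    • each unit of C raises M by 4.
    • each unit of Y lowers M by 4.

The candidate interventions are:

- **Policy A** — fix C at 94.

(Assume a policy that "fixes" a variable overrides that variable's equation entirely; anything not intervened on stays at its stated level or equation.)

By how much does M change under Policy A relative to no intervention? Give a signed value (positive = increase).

Baseline:
  C = 34
  Y = 67 − 6·34 = -137
  M = 97 + 4·34 − 4·(-137) = 781
Policy A (C := 94):
  C = 94
  Y = 67 − 6·94 = -497
  M = 97 + 4·94 − 4·(-497) = 2461
Change in M: 2461 − 781 = 1680

1680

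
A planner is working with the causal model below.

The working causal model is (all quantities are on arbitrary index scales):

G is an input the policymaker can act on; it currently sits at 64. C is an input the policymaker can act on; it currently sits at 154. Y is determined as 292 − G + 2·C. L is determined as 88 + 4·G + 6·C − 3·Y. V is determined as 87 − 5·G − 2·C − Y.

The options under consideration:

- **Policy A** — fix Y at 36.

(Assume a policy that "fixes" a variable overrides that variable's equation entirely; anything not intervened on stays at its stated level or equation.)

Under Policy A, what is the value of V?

-577

Policy A (Y := 36):
  G = 64
  C = 154
  Y = 36
  V = 87 − 5·64 − 2·154 − 36 = -577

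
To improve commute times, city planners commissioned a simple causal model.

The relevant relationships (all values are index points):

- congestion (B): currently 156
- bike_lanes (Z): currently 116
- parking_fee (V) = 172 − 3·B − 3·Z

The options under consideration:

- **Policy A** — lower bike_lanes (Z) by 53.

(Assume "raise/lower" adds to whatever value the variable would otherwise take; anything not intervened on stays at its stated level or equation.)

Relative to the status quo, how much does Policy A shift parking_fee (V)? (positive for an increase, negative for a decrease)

159

Baseline:
  B = 156
  Z = 116
  V = 172 − 3·156 − 3·116 = -644
Policy A (Z − 53):
  B = 156
  Z = 116 − 53 = 63
  V = 172 − 3·156 − 3·63 = -485
Change in V: -485 − (-644) = 159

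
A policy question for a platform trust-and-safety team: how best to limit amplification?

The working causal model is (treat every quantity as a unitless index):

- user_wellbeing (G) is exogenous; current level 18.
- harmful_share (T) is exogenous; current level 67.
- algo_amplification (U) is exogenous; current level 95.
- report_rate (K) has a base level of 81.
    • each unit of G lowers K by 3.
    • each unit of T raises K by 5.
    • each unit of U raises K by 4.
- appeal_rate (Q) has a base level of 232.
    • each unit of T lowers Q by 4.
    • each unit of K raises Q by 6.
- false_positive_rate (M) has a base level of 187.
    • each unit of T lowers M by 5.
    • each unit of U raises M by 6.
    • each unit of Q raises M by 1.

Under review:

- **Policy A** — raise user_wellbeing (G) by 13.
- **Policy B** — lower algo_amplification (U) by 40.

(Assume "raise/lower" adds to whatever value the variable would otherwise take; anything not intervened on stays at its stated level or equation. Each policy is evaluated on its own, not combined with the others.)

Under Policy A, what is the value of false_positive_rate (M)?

4604

Policy A (G + 13):
  G = 18 + 13 = 31
  T = 67
  U = 95
  K = 81 − 3·31 + 5·67 + 4·95 = 703
  Q = 232 − 4·67 + 6·703 = 4182
  M = 187 − 5·67 + 6·95 + 4182 = 4604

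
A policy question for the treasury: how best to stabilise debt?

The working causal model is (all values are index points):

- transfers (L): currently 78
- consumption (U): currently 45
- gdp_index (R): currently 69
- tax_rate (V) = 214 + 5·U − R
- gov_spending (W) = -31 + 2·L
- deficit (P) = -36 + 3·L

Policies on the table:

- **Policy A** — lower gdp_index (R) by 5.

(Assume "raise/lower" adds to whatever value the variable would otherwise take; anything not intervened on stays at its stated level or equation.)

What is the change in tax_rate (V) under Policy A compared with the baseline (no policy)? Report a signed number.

Baseline:
  U = 45
  R = 69
  V = 214 + 5·45 − 69 = 370
Policy A (R − 5):
  U = 45
  R = 69 − 5 = 64
  V = 214 + 5·45 − 64 = 375
Change in V: 375 − 370 = 5

5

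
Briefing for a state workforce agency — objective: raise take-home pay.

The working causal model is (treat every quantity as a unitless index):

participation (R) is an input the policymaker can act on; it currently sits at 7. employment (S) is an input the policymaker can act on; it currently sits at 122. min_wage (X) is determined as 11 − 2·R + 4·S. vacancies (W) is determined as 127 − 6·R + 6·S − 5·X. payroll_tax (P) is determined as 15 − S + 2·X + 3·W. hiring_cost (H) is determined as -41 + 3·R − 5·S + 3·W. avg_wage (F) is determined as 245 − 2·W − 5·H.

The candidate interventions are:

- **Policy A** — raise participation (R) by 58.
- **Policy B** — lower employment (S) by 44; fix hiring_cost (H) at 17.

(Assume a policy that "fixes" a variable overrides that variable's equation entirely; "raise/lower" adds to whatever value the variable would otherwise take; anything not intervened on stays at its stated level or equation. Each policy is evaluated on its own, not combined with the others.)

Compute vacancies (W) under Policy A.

Policy A (R + 58):
  R = 7 + 58 = 65
  S = 122
  X = 11 − 2·65 + 4·122 = 369
  W = 127 − 6·65 + 6·122 − 5·369 = -1376

-1376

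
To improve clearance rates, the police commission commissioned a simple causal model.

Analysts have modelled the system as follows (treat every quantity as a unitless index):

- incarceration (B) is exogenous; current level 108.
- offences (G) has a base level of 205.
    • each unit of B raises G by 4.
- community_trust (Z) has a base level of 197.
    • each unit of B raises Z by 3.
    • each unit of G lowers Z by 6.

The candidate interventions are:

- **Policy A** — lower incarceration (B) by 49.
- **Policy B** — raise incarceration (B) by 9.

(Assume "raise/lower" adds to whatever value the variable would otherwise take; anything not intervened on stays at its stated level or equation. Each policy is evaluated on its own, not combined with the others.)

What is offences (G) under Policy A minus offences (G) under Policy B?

-232

Policy A (B − 49):
  B = 108 − 49 = 59
  G = 205 + 4·59 = 441
Policy B (B + 9):
  B = 108 + 9 = 117
  G = 205 + 4·117 = 673
G: 441 − 673 = -232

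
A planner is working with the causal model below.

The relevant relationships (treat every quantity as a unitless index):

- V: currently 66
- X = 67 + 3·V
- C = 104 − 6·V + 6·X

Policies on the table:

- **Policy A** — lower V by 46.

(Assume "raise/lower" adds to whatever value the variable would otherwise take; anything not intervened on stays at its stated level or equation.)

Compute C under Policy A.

746

Policy A (V − 46):
  V = 66 − 46 = 20
  X = 67 + 3·20 = 127
  C = 104 − 6·20 + 6·127 = 746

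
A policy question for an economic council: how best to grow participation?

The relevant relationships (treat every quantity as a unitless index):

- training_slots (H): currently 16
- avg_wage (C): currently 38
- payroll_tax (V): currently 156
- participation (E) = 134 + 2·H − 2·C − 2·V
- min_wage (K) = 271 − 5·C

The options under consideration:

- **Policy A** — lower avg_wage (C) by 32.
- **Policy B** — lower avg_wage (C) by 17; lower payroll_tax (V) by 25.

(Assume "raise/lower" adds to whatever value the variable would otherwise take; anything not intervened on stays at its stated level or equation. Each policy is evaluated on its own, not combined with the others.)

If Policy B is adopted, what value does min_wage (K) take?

Policy B (C − 17, V − 25):
  C = 38 − 17 = 21
  K = 271 − 5·21 = 166

166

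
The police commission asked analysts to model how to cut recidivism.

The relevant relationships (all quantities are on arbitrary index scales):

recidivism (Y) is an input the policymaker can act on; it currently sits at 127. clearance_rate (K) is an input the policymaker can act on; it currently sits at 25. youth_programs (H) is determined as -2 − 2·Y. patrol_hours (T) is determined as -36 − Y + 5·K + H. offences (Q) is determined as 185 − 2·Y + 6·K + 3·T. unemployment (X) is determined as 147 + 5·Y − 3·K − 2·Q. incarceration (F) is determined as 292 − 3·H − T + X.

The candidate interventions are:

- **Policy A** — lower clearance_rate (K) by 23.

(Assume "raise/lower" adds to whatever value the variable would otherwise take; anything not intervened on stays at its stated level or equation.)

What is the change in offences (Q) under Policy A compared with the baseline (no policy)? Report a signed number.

-483

Baseline:
  Y = 127
  K = 25
  H = -2 − 2·127 = -256
  T = -36 − 127 + 5·25 + (-256) = -294
  Q = 185 − 2·127 + 6·25 + 3·(-294) = -801
Policy A (K − 23):
  Y = 127
  K = 25 − 23 = 2
  H = -2 − 2·127 = -256
  T = -36 − 127 + 5·2 + (-256) = -409
  Q = 185 − 2·127 + 6·2 + 3·(-409) = -1284
Change in Q: -1284 − (-801) = -483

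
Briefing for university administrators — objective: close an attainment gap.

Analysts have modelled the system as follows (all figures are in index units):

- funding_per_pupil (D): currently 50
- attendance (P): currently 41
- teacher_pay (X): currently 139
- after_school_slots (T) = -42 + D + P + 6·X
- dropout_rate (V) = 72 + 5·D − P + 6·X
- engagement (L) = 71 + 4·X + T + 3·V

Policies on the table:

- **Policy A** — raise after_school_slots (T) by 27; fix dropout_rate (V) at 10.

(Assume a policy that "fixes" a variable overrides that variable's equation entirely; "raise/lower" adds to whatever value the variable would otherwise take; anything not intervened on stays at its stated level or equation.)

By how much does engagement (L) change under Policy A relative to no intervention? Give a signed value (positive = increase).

-3288

Baseline:
  D = 50
  P = 41
  X = 139
  T = -42 + 50 + 41 + 6·139 = 883
  V = 72 + 5·50 − 41 + 6·139 = 1115
  L = 71 + 4·139 + 883 + 3·1115 = 4855
Policy A (T + 27, V := 10):
  D = 50
  P = 41
  X = 139
  T = -42 + 50 + 41 + 6·139 (+27 from intervention) = 910
  V = 10
  L = 71 + 4·139 + 910 + 3·10 = 1567
Change in L: 1567 − 4855 = -3288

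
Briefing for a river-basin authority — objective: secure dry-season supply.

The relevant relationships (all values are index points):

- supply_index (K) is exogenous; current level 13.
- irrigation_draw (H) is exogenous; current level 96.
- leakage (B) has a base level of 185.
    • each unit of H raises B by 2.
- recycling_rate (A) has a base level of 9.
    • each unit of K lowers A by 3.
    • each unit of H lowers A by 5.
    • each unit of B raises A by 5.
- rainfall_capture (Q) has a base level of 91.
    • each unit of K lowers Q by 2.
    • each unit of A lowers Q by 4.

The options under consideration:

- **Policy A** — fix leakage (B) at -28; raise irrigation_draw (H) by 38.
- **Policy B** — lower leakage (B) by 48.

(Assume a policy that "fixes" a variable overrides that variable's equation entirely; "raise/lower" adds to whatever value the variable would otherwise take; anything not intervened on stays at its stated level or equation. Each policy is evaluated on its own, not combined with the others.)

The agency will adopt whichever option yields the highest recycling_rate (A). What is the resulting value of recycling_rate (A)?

1135

Policy A (B := -28, H + 38):
  K = 13
  H = 96 + 38 = 134
  B = -28
  A = 9 − 3·13 − 5·134 + 5·(-28) = -840
Policy B (B − 48):
  K = 13
  H = 96
  B = 185 + 2·96 (−48 from intervention) = 329
  A = 9 − 3·13 − 5·96 + 5·329 = 1135
Comparing — Policy A: A=-840, Policy B: A=1135. Highest is 1135 (Policy B).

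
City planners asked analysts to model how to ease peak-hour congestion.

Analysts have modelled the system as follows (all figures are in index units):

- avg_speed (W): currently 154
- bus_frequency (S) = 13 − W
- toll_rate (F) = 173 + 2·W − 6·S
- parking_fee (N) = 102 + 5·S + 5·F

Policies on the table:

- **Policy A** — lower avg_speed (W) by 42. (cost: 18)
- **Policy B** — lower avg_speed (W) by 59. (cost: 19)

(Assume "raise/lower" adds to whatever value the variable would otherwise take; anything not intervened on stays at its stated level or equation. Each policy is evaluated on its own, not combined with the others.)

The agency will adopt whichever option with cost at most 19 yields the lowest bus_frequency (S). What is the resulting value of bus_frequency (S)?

Policy A (W − 42):
  W = 154 − 42 = 112
  S = 13 − 112 = -99
Policy B (W − 59):
  W = 154 − 59 = 95
  S = 13 − 95 = -82
Comparing — Policy A: S=-99, Policy B: S=-82. Lowest is -99 (Policy A).

-99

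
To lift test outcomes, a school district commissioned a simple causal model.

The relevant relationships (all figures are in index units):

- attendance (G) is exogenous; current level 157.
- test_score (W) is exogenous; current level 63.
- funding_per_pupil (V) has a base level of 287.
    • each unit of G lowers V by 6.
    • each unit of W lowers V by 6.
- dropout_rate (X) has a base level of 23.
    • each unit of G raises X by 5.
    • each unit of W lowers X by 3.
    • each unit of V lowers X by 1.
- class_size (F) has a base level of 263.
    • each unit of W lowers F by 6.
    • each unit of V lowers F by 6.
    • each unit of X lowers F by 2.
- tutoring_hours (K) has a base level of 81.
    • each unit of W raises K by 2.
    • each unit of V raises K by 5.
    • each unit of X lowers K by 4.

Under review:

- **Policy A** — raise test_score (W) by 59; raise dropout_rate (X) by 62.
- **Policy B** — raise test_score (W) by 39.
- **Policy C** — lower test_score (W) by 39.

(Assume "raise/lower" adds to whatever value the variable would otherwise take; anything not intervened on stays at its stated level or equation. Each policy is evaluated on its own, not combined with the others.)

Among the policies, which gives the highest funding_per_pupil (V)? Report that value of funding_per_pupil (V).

Policy A (W + 59, X + 62):
  G = 157
  W = 63 + 59 = 122
  V = 287 − 6·157 − 6·122 = -1387
Policy B (W + 39):
  G = 157
  W = 63 + 39 = 102
  V = 287 − 6·157 − 6·102 = -1267
Policy C (W − 39):
  G = 157
  W = 63 − 39 = 24
  V = 287 − 6·157 − 6·24 = -799
Comparing — Policy A: V=-1387, Policy B: V=-1267, Policy C: V=-799. Highest is -799 (Policy C).

-799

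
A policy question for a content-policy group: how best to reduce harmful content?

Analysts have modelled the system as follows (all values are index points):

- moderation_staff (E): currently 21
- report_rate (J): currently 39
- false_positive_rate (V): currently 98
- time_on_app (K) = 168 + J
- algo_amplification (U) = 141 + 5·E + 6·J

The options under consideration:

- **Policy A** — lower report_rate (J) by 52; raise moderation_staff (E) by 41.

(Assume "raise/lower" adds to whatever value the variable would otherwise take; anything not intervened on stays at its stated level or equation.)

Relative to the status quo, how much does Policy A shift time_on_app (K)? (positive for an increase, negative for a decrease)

-52

Baseline:
  J = 39
  K = 168 + 39 = 207
Policy A (J − 52, E + 41):
  J = 39 − 52 = -13
  K = 168 + (-13) = 155
Change in K: 155 − 207 = -52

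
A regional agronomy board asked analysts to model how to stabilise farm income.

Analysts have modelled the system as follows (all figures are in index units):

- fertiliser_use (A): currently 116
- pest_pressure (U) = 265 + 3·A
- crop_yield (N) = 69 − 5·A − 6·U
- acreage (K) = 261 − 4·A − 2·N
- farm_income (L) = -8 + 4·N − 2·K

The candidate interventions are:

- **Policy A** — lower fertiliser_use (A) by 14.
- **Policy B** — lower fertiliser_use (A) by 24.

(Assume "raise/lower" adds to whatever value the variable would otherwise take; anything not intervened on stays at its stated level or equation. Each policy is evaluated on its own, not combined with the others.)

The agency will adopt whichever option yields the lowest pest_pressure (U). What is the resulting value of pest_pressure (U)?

Policy A (A − 14):
  A = 116 − 14 = 102
  U = 265 + 3·102 = 571
Policy B (A − 24):
  A = 116 − 24 = 92
  U = 265 + 3·92 = 541
Comparing — Policy A: U=571, Policy B: U=541. Lowest is 541 (Policy B).

541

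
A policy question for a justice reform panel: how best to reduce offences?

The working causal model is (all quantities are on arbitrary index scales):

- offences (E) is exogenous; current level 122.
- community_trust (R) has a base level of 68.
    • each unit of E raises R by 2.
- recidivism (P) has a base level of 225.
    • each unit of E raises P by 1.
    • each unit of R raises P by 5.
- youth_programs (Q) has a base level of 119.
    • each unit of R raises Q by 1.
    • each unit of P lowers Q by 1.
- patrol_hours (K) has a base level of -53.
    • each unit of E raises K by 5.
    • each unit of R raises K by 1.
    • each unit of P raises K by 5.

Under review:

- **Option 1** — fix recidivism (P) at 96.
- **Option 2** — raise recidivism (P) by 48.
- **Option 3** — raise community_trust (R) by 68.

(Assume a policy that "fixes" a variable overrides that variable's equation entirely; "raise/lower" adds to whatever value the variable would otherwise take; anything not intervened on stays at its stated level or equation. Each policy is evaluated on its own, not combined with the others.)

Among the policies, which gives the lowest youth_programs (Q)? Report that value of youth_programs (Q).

-1748

Option 1 (P := 96):
  E = 122
  R = 68 + 2·122 = 312
  P = 96
  Q = 119 + 312 − 96 = 335
Option 2 (P + 48):
  E = 122
  R = 68 + 2·122 = 312
  P = 225 + 122 + 5·312 (+48 from intervention) = 1955
  Q = 119 + 312 − 1955 = -1524
Option 3 (R + 68):
  E = 122
  R = 68 + 2·122 (+68 from intervention) = 380
  P = 225 + 122 + 5·380 = 2247
  Q = 119 + 380 − 2247 = -1748
Comparing — Option 1: Q=335, Option 2: Q=-1524, Option 3: Q=-1748. Lowest is -1748 (Option 3).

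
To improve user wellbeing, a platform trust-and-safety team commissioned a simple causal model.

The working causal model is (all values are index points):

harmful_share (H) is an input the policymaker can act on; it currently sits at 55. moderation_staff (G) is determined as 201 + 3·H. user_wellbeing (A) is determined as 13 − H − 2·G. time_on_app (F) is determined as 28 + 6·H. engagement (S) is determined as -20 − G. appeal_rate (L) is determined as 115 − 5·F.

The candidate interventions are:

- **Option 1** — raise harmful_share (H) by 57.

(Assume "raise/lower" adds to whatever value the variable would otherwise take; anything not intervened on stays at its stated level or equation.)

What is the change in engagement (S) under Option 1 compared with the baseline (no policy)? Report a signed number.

Baseline:
  H = 55
  G = 201 + 3·55 = 366
  S = -20 − 366 = -386
Option 1 (H + 57):
  H = 55 + 57 = 112
  G = 201 + 3·112 = 537
  S = -20 − 537 = -557
Change in S: -557 − (-386) = -171

-171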